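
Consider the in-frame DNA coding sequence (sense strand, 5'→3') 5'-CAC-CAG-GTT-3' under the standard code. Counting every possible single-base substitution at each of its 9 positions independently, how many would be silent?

5

Codon 1 (CAC, His): 1 synonymous substitution.
Codon 2 (CAG, Gln): 1 synonymous substitution.
Codon 3 (GTT, Val): 3 synonymous substitutions.
Total: 1 + 1 + 3 = 5.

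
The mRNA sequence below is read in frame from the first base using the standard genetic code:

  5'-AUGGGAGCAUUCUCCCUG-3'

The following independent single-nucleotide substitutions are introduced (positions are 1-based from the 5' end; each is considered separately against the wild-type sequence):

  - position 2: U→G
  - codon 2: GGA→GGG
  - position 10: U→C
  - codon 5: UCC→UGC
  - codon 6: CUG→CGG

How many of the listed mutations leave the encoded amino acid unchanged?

Codon 1: AUG (Met) → AGG (Arg) — missense.
Codon 2: GGA (Gly) → GGG (Gly) — synonymous.
Codon 4: UUC (Phe) → CUC (Leu) — missense.
Codon 5: UCC (Ser) → UGC (Cys) — missense.
Codon 6: CUG (Leu) → CGG (Arg) — missense.
Synonymous: 1 of 5.

1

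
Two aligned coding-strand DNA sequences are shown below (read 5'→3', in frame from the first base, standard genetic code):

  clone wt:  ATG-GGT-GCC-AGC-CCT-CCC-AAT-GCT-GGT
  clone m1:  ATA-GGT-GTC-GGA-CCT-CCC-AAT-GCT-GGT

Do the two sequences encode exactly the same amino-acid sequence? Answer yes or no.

no

Codon 1: ATG Met / ATA Ile — nonsynonymous.
Codon 2: GGT Gly / GGT Gly — identical.
Codon 3: GCC Ala / GTC Val — nonsynonymous.
Codon 4: AGC Ser / GGA Gly — nonsynonymous.
Codon 5: CCT Pro / CCT Pro — identical.
Codon 6: CCC Pro / CCC Pro — identical.
Codon 7: AAT Asn / AAT Asn — identical.
Codon 8: GCT Ala / GCT Ala — identical.
Codon 9: GGT Gly / GGT Gly — identical.
Nonsynonymous differences: 3 → different protein.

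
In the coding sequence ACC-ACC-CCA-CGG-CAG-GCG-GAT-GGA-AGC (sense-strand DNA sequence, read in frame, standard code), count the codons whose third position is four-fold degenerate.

Codon 1 ACC (Thr): third position 4-fold.
Codon 2 ACC (Thr): third position 4-fold.
Codon 3 CCA (Pro): third position 4-fold.
Codon 4 CGG (Arg): third position 4-fold.
Codon 5 CAG (Gln): third position 2-fold.
Codon 6 GCG (Ala): third position 4-fold.
Codon 7 GAT (Asp): third position 2-fold.
Codon 8 GGA (Gly): third position 4-fold.
Codon 9 AGC (Ser): third position 2-fold.
Four-fold degenerate third positions: 6.

6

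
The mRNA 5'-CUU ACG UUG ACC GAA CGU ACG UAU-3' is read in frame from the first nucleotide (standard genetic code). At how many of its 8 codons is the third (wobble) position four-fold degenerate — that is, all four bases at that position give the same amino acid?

Codon 1 CUU (Leu): third position 4-fold.
Codon 2 ACG (Thr): third position 4-fold.
Codon 3 UUG (Leu): third position 2-fold.
Codon 4 ACC (Thr): third position 4-fold.
Codon 5 GAA (Glu): third position 2-fold.
Codon 6 CGU (Arg): third position 4-fold.
Codon 7 ACG (Thr): third position 4-fold.
Codon 8 UAU (Tyr): third position 2-fold.
Four-fold degenerate third positions: 5.

5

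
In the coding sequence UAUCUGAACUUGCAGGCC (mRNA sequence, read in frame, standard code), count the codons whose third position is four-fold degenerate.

Codon 1 UAU (Tyr): third position 2-fold.
Codon 2 CUG (Leu): third position 4-fold.
Codon 3 AAC (Asn): third position 2-fold.
Codon 4 UUG (Leu): third position 2-fold.
Codon 5 CAG (Gln): third position 2-fold.
Codon 6 GCC (Ala): third position 4-fold.
Four-fold degenerate third positions: 2.

2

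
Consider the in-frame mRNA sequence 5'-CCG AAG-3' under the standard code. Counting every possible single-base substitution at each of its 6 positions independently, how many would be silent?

4

Codon 1 (CCG, Pro): 3 synonymous substitutions.
Codon 2 (AAG, Lys): 1 synonymous substitution.
Total: 3 + 1 = 4.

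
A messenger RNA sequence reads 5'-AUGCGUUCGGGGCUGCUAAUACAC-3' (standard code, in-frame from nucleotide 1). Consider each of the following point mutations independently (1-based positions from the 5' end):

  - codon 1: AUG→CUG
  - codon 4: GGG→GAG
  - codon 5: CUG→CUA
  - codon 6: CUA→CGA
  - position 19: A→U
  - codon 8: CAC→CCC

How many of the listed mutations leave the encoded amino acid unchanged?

1

Codon 1: AUG (Met) → CUG (Leu) — missense.
Codon 4: GGG (Gly) → GAG (Glu) — missense.
Codon 5: CUG (Leu) → CUA (Leu) — synonymous.
Codon 6: CUA (Leu) → CGA (Arg) — missense.
Codon 7: AUA (Ile) → UUA (Leu) — missense.
Codon 8: CAC (His) → CCC (Pro) — missense.
Synonymous: 1 of 6.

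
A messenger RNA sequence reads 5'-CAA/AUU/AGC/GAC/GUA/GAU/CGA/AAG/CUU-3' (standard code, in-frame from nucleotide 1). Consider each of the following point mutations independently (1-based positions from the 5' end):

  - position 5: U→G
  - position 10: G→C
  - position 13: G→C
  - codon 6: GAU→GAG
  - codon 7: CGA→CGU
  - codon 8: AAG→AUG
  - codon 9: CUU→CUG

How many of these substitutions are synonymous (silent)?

2

Codon 2: AUU (Ile) → AGU (Ser) — missense.
Codon 4: GAC (Asp) → CAC (His) — missense.
Codon 5: GUA (Val) → CUA (Leu) — missense.
Codon 6: GAU (Asp) → GAG (Glu) — missense.
Codon 7: CGA (Arg) → CGU (Arg) — synonymous.
Codon 8: AAG (Lys) → AUG (Met) — missense.
Codon 9: CUU (Leu) → CUG (Leu) — synonymous.
Synonymous: 2 of 7.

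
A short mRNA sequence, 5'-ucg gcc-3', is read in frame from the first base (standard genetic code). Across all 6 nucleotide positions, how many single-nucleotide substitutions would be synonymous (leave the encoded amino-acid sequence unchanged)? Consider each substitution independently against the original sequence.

Codon 1 (UCG, Ser): 3 synonymous substitutions.
Codon 2 (GCC, Ala): 3 synonymous substitutions.
Total: 3 + 3 = 6.

6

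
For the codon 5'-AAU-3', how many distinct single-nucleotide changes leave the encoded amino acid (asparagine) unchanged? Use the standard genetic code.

1

Position 1: none → 0 synonymous.
Position 2: none → 0 synonymous.
Position 3: AAC → 1 synonymous.
Total: 0 + 0 + 1 = 1.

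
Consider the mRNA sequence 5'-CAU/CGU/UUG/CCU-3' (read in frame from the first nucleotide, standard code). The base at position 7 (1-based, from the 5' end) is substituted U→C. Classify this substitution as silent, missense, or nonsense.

Position 7 falls in codon 3: UUG → Leu.
After the substitution the codon is CUG → Leu.
Both encode Leu, so the change is synonymous.

silent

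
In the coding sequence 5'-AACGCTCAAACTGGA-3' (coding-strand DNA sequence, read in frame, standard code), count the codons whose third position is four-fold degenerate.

Codon 1 AAC (Asn): third position 2-fold.
Codon 2 GCT (Ala): third position 4-fold.
Codon 3 CAA (Gln): third position 2-fold.
Codon 4 ACT (Thr): third position 4-fold.
Codon 5 GGA (Gly): third position 4-fold.
Four-fold degenerate third positions: 3.

3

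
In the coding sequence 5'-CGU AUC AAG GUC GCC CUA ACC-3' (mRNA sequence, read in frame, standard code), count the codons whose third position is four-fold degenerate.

Codon 1 CGU (Arg): third position 4-fold.
Codon 2 AUC (Ile): third position 3-fold.
Codon 3 AAG (Lys): third position 2-fold.
Codon 4 GUC (Val): third position 4-fold.
Codon 5 GCC (Ala): third position 4-fold.
Codon 6 CUA (Leu): third position 4-fold.
Codon 7 ACC (Thr): third position 4-fold.
Four-fold degenerate third positions: 5.

5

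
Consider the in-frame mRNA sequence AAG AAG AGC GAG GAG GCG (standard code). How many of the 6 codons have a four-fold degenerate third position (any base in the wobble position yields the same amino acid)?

1

Codon 1 AAG (Lys): third position 2-fold.
Codon 2 AAG (Lys): third position 2-fold.
Codon 3 AGC (Ser): third position 2-fold.
Codon 4 GAG (Glu): third position 2-fold.
Codon 5 GAG (Glu): third position 2-fold.
Codon 6 GCG (Ala): third position 4-fold.
Four-fold degenerate third positions: 1.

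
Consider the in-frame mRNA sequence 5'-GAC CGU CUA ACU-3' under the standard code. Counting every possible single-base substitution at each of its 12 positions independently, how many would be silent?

Codon 1 (GAC, Asp): 1 synonymous substitution.
Codon 2 (CGU, Arg): 3 synonymous substitutions.
Codon 3 (CUA, Leu): 4 synonymous substitutions.
Codon 4 (ACU, Thr): 3 synonymous substitutions.
Total: 1 + 3 + 4 + 3 = 11.

11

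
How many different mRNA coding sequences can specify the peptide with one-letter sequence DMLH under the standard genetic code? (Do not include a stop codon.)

24

Asp: 2 codons.
Met: 1 codon.
Leu: 6 codons.
His: 2 codons.
2 × 1 × 6 × 2 = 24.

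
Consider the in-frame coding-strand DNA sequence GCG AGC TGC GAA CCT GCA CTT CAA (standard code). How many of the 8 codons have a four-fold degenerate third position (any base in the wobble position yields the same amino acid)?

Codon 1 GCG (Ala): third position 4-fold.
Codon 2 AGC (Ser): third position 2-fold.
Codon 3 TGC (Cys): third position 2-fold.
Codon 4 GAA (Glu): third position 2-fold.
Codon 5 CCT (Pro): third position 4-fold.
Codon 6 GCA (Ala): third position 4-fold.
Codon 7 CTT (Leu): third position 4-fold.
Codon 8 CAA (Gln): third position 2-fold.
Four-fold degenerate third positions: 4.

4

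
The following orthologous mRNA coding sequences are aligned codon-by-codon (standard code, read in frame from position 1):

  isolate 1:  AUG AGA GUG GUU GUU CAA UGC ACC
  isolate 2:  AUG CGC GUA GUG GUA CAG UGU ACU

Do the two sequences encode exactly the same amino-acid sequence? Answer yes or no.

Codon 1: AUG Met / AUG Met — identical.
Codon 2: AGA Arg / CGC Arg — synonymous.
Codon 3: GUG Val / GUA Val — synonymous.
Codon 4: GUU Val / GUG Val — synonymous.
Codon 5: GUU Val / GUA Val — synonymous.
Codon 6: CAA Gln / CAG Gln — synonymous.
Codon 7: UGC Cys / UGU Cys — synonymous.
Codon 8: ACC Thr / ACU Thr — synonymous.
Nonsynonymous differences: 0 → same protein.

yes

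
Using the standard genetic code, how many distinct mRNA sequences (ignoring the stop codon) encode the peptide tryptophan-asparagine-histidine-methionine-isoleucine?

Trp: 1 codon.
Asn: 2 codons.
His: 2 codons.
Met: 1 codon.
Ile: 3 codons.
1 × 2 × 2 × 1 × 3 = 12.

12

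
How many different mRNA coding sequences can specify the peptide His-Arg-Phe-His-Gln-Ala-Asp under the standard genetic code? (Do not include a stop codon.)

His: 2 codons.
Arg: 6 codons.
Phe: 2 codons.
His: 2 codons.
Gln: 2 codons.
Ala: 4 codons.
Asp: 2 codons.
2 × 6 × 2 × 2 × 2 × 4 × 2 = 768.

768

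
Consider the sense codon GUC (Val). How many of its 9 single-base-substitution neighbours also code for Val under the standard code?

Position 1: none → 0 synonymous.
Position 2: none → 0 synonymous.
Position 3: GUU, GUA, GUG → 3 synonymous.
Total: 0 + 0 + 3 = 3.

3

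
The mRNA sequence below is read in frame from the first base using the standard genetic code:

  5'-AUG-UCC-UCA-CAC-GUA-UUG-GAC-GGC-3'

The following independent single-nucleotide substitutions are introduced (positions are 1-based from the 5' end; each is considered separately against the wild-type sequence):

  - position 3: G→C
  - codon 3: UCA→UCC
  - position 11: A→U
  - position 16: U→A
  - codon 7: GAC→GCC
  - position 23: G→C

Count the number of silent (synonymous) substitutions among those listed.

Codon 1: AUG (Met) → AUC (Ile) — missense.
Codon 3: UCA (Ser) → UCC (Ser) — synonymous.
Codon 4: CAC (His) → CUC (Leu) — missense.
Codon 6: UUG (Leu) → AUG (Met) — missense.
Codon 7: GAC (Asp) → GCC (Ala) — missense.
Codon 8: GGC (Gly) → GCC (Ala) — missense.
Synonymous: 1 of 6.

1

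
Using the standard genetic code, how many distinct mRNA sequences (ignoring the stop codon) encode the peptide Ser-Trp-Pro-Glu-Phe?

Ser: 6 codons.
Trp: 1 codon.
Pro: 4 codons.
Glu: 2 codons.
Phe: 2 codons.
6 × 1 × 4 × 2 × 2 = 96.

96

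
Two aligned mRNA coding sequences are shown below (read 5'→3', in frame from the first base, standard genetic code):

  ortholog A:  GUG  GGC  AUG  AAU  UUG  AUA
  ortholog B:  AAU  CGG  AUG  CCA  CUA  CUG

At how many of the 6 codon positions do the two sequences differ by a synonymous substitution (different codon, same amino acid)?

Codon 1: GUG Val / AAU Asn — nonsynonymous.
Codon 2: GGC Gly / CGG Arg — nonsynonymous.
Codon 3: AUG Met / AUG Met — identical.
Codon 4: AAU Asn / CCA Pro — nonsynonymous.
Codon 5: UUG Leu / CUA Leu — synonymous.
Codon 6: AUA Ile / CUG Leu — nonsynonymous.
Synonymous differences: 1.

1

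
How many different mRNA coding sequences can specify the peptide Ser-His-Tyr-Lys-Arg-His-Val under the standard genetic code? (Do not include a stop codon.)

2304

Ser: 6 codons.
His: 2 codons.
Tyr: 2 codons.
Lys: 2 codons.
Arg: 6 codons.
His: 2 codons.
Val: 4 codons.
6 × 2 × 2 × 2 × 6 × 2 × 4 = 2304.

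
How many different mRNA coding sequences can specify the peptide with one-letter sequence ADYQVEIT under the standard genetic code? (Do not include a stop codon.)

Ala: 4 codons.
Asp: 2 codons.
Tyr: 2 codons.
Gln: 2 codons.
Val: 4 codons.
Glu: 2 codons.
Ile: 3 codons.
Thr: 4 codons.
4 × 2 × 2 × 2 × 4 × 2 × 3 × 4 = 3072.

3072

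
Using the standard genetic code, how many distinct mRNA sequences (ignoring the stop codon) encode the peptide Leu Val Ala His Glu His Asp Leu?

9216

Leu: 6 codons.
Val: 4 codons.
Ala: 4 codons.
His: 2 codons.
Glu: 2 codons.
His: 2 codons.
Asp: 2 codons.
Leu: 6 codons.
6 × 4 × 4 × 2 × 2 × 2 × 2 × 6 = 9216.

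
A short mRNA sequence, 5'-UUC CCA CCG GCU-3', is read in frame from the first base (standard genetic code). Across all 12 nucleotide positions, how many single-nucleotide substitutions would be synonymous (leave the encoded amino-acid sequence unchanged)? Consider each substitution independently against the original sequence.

10

Codon 1 (UUC, Phe): 1 synonymous substitution.
Codon 2 (CCA, Pro): 3 synonymous substitutions.
Codon 3 (CCG, Pro): 3 synonymous substitutions.
Codon 4 (GCU, Ala): 3 synonymous substitutions.
Total: 1 + 3 + 3 + 3 = 10.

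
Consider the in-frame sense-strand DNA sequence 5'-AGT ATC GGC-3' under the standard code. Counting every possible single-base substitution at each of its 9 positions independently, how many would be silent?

Codon 1 (AGT, Ser): 1 synonymous substitution.
Codon 2 (ATC, Ile): 2 synonymous substitutions.
Codon 3 (GGC, Gly): 3 synonymous substitutions.
Total: 1 + 2 + 3 = 6.

6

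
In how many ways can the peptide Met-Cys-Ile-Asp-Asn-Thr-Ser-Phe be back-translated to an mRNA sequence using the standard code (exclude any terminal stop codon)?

Met: 1 codon.
Cys: 2 codons.
Ile: 3 codons.
Asp: 2 codons.
Asn: 2 codons.
Thr: 4 codons.
Ser: 6 codons.
Phe: 2 codons.
1 × 2 × 3 × 2 × 2 × 4 × 6 × 2 = 1152.

1152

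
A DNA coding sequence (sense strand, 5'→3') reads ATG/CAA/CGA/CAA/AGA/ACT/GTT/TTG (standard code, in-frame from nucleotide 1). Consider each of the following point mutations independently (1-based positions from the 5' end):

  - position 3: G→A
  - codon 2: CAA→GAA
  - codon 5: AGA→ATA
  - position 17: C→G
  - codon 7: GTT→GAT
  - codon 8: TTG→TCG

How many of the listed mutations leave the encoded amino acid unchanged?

Codon 1: ATG (Met) → ATA (Ile) — missense.
Codon 2: CAA (Gln) → GAA (Glu) — missense.
Codon 5: AGA (Arg) → ATA (Ile) — missense.
Codon 6: ACT (Thr) → AGT (Ser) — missense.
Codon 7: GTT (Val) → GAT (Asp) — missense.
Codon 8: TTG (Leu) → TCG (Ser) — missense.
Synonymous: 0 of 6.

0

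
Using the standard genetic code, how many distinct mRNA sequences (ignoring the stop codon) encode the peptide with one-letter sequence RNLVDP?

Arg: 6 codons.
Asn: 2 codons.
Leu: 6 codons.
Val: 4 codons.
Asp: 2 codons.
Pro: 4 codons.
6 × 2 × 6 × 4 × 2 × 4 = 2304.

2304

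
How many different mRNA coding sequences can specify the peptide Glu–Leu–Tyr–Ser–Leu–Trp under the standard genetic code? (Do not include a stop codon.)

Glu: 2 codons.
Leu: 6 codons.
Tyr: 2 codons.
Ser: 6 codons.
Leu: 6 codons.
Trp: 1 codon.
2 × 6 × 2 × 6 × 6 × 1 = 864.

864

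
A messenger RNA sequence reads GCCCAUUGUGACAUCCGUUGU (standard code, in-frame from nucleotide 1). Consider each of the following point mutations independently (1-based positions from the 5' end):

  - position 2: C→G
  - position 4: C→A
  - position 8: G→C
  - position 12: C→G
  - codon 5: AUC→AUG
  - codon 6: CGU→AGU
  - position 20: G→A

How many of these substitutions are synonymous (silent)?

0

Codon 1: GCC (Ala) → GGC (Gly) — missense.
Codon 2: CAU (His) → AAU (Asn) — missense.
Codon 3: UGU (Cys) → UCU (Ser) — missense.
Codon 4: GAC (Asp) → GAG (Glu) — missense.
Codon 5: AUC (Ile) → AUG (Met) — missense.
Codon 6: CGU (Arg) → AGU (Ser) — missense.
Codon 7: UGU (Cys) → UAU (Tyr) — missense.
Synonymous: 0 of 7.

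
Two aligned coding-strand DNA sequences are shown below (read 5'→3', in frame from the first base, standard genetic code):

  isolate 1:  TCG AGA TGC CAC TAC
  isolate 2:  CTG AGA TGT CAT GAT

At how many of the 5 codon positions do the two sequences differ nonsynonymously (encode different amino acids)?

Codon 1: TCG Ser / CTG Leu — nonsynonymous.
Codon 2: AGA Arg / AGA Arg — identical.
Codon 3: TGC Cys / TGT Cys — synonymous.
Codon 4: CAC His / CAT His — synonymous.
Codon 5: TAC Tyr / GAT Asp — nonsynonymous.
Nonsynonymous differences: 2.

2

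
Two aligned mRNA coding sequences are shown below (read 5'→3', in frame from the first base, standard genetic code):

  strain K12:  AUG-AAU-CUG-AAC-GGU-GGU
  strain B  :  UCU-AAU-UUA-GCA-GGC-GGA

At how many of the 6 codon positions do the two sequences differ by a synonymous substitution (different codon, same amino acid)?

Codon 1: AUG Met / UCU Ser — nonsynonymous.
Codon 2: AAU Asn / AAU Asn — identical.
Codon 3: CUG Leu / UUA Leu — synonymous.
Codon 4: AAC Asn / GCA Ala — nonsynonymous.
Codon 5: GGU Gly / GGC Gly — synonymous.
Codon 6: GGU Gly / GGA Gly — synonymous.
Synonymous differences: 3.

3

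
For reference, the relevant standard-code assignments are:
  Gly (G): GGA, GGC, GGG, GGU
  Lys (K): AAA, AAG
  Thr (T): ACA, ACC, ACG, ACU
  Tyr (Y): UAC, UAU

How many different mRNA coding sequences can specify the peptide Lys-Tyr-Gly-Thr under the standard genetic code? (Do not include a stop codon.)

64

Lys: 2 codons.
Tyr: 2 codons.
Gly: 4 codons.
Thr: 4 codons.
2 × 2 × 4 × 4 = 64.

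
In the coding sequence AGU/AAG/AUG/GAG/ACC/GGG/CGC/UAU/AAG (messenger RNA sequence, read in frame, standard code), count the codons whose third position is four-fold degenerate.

Codon 1 AGU (Ser): third position 2-fold.
Codon 2 AAG (Lys): third position 2-fold.
Codon 3 AUG (Met): third position 1-fold.
Codon 4 GAG (Glu): third position 2-fold.
Codon 5 ACC (Thr): third position 4-fold.
Codon 6 GGG (Gly): third position 4-fold.
Codon 7 CGC (Arg): third position 4-fold.
Codon 8 UAU (Tyr): third position 2-fold.
Codon 9 AAG (Lys): third position 2-fold.
Four-fold degenerate third positions: 3.

3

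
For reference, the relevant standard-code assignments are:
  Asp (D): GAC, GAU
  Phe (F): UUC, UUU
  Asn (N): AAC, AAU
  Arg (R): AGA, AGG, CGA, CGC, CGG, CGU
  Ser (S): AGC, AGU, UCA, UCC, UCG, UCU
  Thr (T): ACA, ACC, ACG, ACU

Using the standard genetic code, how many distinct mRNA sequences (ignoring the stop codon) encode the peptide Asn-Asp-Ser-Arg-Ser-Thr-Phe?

6912

Asn: 2 codons.
Asp: 2 codons.
Ser: 6 codons.
Arg: 6 codons.
Ser: 6 codons.
Thr: 4 codons.
Phe: 2 codons.
2 × 2 × 6 × 6 × 6 × 4 × 2 = 6912.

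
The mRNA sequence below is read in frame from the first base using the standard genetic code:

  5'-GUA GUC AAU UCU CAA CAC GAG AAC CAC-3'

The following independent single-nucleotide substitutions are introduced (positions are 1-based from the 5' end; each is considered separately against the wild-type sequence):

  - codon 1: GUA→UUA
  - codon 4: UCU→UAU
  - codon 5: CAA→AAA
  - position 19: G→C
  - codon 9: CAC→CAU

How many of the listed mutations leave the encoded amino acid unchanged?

Codon 1: GUA (Val) → UUA (Leu) — missense.
Codon 4: UCU (Ser) → UAU (Tyr) — missense.
Codon 5: CAA (Gln) → AAA (Lys) — missense.
Codon 7: GAG (Glu) → CAG (Gln) — missense.
Codon 9: CAC (His) → CAU (His) — synonymous.
Synonymous: 1 of 5.

1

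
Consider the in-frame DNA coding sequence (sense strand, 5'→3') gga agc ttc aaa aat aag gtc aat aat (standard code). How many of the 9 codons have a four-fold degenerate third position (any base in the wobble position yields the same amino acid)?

Codon 1 GGA (Gly): third position 4-fold.
Codon 2 AGC (Ser): third position 2-fold.
Codon 3 TTC (Phe): third position 2-fold.
Codon 4 AAA (Lys): third position 2-fold.
Codon 5 AAT (Asn): third position 2-fold.
Codon 6 AAG (Lys): third position 2-fold.
Codon 7 GTC (Val): third position 4-fold.
Codon 8 AAT (Asn): third position 2-fold.
Codon 9 AAT (Asn): third position 2-fold.
Four-fold degenerate third positions: 2.

2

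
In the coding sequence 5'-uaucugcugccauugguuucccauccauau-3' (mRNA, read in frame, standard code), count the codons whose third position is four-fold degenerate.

6

Codon 1 UAU (Tyr): third position 2-fold.
Codon 2 CUG (Leu): third position 4-fold.
Codon 3 CUG (Leu): third position 4-fold.
Codon 4 CCA (Pro): third position 4-fold.
Codon 5 UUG (Leu): third position 2-fold.
Codon 6 GUU (Val): third position 4-fold.
Codon 7 UCC (Ser): third position 4-fold.
Codon 8 CAU (His): third position 2-fold.
Codon 9 CCA (Pro): third position 4-fold.
Codon 10 UAU (Tyr): third position 2-fold.
Four-fold degenerate third positions: 6.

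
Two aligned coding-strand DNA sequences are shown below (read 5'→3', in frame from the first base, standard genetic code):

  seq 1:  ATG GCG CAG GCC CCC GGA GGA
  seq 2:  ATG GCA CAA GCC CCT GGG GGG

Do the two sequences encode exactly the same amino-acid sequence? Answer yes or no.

Codon 1: ATG Met / ATG Met — identical.
Codon 2: GCG Ala / GCA Ala — synonymous.
Codon 3: CAG Gln / CAA Gln — synonymous.
Codon 4: GCC Ala / GCC Ala — identical.
Codon 5: CCC Pro / CCT Pro — synonymous.
Codon 6: GGA Gly / GGG Gly — synonymous.
Codon 7: GGA Gly / GGG Gly — synonymous.
Nonsynonymous differences: 0 → same protein.

yes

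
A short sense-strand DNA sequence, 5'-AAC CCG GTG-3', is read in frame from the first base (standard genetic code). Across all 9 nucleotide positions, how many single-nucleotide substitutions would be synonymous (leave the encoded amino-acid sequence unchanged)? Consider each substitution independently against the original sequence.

Codon 1 (AAC, Asn): 1 synonymous substitution.
Codon 2 (CCG, Pro): 3 synonymous substitutions.
Codon 3 (GTG, Val): 3 synonymous substitutions.
Total: 1 + 3 + 3 = 7.

7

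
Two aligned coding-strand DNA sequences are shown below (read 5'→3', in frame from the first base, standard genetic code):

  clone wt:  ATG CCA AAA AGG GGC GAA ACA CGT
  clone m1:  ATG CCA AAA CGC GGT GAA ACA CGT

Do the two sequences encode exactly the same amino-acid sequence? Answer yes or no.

Codon 1: ATG Met / ATG Met — identical.
Codon 2: CCA Pro / CCA Pro — identical.
Codon 3: AAA Lys / AAA Lys — identical.
Codon 4: AGG Arg / CGC Arg — synonymous.
Codon 5: GGC Gly / GGT Gly — synonymous.
Codon 6: GAA Glu / GAA Glu — identical.
Codon 7: ACA Thr / ACA Thr — identical.
Codon 8: CGT Arg / CGT Arg — identical.
Nonsynonymous differences: 0 → same protein.

yes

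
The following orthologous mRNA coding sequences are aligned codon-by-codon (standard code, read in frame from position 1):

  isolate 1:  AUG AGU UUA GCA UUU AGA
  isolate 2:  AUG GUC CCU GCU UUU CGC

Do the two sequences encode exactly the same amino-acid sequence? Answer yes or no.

no

Codon 1: AUG Met / AUG Met — identical.
Codon 2: AGU Ser / GUC Val — nonsynonymous.
Codon 3: UUA Leu / CCU Pro — nonsynonymous.
Codon 4: GCA Ala / GCU Ala — synonymous.
Codon 5: UUU Phe / UUU Phe — identical.
Codon 6: AGA Arg / CGC Arg — synonymous.
Nonsynonymous differences: 2 → different protein.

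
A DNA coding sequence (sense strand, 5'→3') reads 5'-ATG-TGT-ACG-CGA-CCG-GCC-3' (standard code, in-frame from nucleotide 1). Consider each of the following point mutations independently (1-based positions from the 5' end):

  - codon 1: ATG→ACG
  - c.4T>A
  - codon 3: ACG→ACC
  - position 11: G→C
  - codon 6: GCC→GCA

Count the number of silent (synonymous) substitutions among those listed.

Codon 1: ATG (Met) → ACG (Thr) — missense.
Codon 2: TGT (Cys) → AGT (Ser) — missense.
Codon 3: ACG (Thr) → ACC (Thr) — synonymous.
Codon 4: CGA (Arg) → CCA (Pro) — missense.
Codon 6: GCC (Ala) → GCA (Ala) — synonymous.
Synonymous: 2 of 5.

2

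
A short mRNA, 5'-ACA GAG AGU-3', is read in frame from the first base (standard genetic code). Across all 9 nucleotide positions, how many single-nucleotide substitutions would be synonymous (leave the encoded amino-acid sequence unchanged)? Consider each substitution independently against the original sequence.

Codon 1 (ACA, Thr): 3 synonymous substitutions.
Codon 2 (GAG, Glu): 1 synonymous substitution.
Codon 3 (AGU, Ser): 1 synonymous substitution.
Total: 3 + 1 + 1 = 5.

5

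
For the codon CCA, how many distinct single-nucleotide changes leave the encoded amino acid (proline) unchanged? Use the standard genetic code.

Position 1: none → 0 synonymous.
Position 2: none → 0 synonymous.
Position 3: CCT, CCC, CCG → 3 synonymous.
Total: 0 + 0 + 3 = 3.

3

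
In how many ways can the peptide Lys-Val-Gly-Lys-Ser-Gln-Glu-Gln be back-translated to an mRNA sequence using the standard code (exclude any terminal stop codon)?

Lys: 2 codons.
Val: 4 codons.
Gly: 4 codons.
Lys: 2 codons.
Ser: 6 codons.
Gln: 2 codons.
Glu: 2 codons.
Gln: 2 codons.
2 × 4 × 4 × 2 × 6 × 2 × 2 × 2 = 3072.

3072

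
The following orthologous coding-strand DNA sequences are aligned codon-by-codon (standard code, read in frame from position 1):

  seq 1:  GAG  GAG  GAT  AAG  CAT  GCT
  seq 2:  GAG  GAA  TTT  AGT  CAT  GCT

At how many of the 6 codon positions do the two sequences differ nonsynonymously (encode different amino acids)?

Codon 1: GAG Glu / GAG Glu — identical.
Codon 2: GAG Glu / GAA Glu — synonymous.
Codon 3: GAT Asp / TTT Phe — nonsynonymous.
Codon 4: AAG Lys / AGT Ser — nonsynonymous.
Codon 5: CAT His / CAT His — identical.
Codon 6: GCT Ala / GCT Ala — identical.
Nonsynonymous differences: 2.

2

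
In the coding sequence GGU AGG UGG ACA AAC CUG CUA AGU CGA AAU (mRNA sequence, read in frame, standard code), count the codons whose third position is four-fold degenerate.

Codon 1 GGU (Gly): third position 4-fold.
Codon 2 AGG (Arg): third position 2-fold.
Codon 3 UGG (Trp): third position 1-fold.
Codon 4 ACA (Thr): third position 4-fold.
Codon 5 AAC (Asn): third position 2-fold.
Codon 6 CUG (Leu): third position 4-fold.
Codon 7 CUA (Leu): third position 4-fold.
Codon 8 AGU (Ser): third position 2-fold.
Codon 9 CGA (Arg): third position 4-fold.
Codon 10 AAU (Asn): third position 2-fold.
Four-fold degenerate third positions: 5.

5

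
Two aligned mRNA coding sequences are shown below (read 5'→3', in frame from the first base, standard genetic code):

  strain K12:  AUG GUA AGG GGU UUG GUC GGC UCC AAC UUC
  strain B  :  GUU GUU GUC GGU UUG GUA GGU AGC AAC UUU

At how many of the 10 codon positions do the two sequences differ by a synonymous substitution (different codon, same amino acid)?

Codon 1: AUG Met / GUU Val — nonsynonymous.
Codon 2: GUA Val / GUU Val — synonymous.
Codon 3: AGG Arg / GUC Val — nonsynonymous.
Codon 4: GGU Gly / GGU Gly — identical.
Codon 5: UUG Leu / UUG Leu — identical.
Codon 6: GUC Val / GUA Val — synonymous.
Codon 7: GGC Gly / GGU Gly — synonymous.
Codon 8: UCC Ser / AGC Ser — synonymous.
Codon 9: AAC Asn / AAC Asn — identical.
Codon 10: UUC Phe / UUU Phe — synonymous.
Synonymous differences: 5.

5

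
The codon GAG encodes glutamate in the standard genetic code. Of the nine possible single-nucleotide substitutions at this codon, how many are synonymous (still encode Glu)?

Position 1: none → 0 synonymous.
Position 2: none → 0 synonymous.
Position 3: GAA → 1 synonymous.
Total: 0 + 0 + 1 = 1.

1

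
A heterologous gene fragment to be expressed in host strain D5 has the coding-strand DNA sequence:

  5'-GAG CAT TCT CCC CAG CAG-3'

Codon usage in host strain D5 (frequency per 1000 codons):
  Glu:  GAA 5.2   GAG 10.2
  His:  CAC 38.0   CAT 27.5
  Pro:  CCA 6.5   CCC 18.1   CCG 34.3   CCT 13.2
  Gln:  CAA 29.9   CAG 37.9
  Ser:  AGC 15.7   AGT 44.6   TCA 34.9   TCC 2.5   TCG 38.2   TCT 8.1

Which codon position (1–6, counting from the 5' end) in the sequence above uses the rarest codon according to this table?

Codon 1 GAG (Glu): 10.2 per 1000.
Codon 2 CAT (His): 27.5 per 1000.
Codon 3 TCT (Ser): 8.1 per 1000.
Codon 4 CCC (Pro): 18.1 per 1000.
Codon 5 CAG (Gln): 37.9 per 1000.
Codon 6 CAG (Gln): 37.9 per 1000.
Lowest frequency is 8.1 at codon 3.

3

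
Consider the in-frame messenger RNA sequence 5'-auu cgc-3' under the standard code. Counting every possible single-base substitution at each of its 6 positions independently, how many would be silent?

5

Codon 1 (AUU, Ile): 2 synonymous substitutions.
Codon 2 (CGC, Arg): 3 synonymous substitutions.
Total: 2 + 3 = 5.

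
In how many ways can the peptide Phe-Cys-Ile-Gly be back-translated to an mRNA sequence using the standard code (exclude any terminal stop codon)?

Phe: 2 codons.
Cys: 2 codons.
Ile: 3 codons.
Gly: 4 codons.
2 × 2 × 3 × 4 = 48.

48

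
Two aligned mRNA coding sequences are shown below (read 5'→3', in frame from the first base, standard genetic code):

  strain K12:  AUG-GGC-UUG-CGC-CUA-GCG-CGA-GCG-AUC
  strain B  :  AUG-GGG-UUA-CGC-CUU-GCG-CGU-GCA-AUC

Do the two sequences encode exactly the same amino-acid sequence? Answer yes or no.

Codon 1: AUG Met / AUG Met — identical.
Codon 2: GGC Gly / GGG Gly — synonymous.
Codon 3: UUG Leu / UUA Leu — synonymous.
Codon 4: CGC Arg / CGC Arg — identical.
Codon 5: CUA Leu / CUU Leu — synonymous.
Codon 6: GCG Ala / GCG Ala — identical.
Codon 7: CGA Arg / CGU Arg — synonymous.
Codon 8: GCG Ala / GCA Ala — synonymous.
Codon 9: AUC Ile / AUC Ile — identical.
Nonsynonymous differences: 0 → same protein.

yes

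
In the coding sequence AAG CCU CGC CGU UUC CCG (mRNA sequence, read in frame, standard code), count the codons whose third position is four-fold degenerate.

Codon 1 AAG (Lys): third position 2-fold.
Codon 2 CCU (Pro): third position 4-fold.
Codon 3 CGC (Arg): third position 4-fold.
Codon 4 CGU (Arg): third position 4-fold.
Codon 5 UUC (Phe): third position 2-fold.
Codon 6 CCG (Pro): third position 4-fold.
Four-fold degenerate third positions: 4.

4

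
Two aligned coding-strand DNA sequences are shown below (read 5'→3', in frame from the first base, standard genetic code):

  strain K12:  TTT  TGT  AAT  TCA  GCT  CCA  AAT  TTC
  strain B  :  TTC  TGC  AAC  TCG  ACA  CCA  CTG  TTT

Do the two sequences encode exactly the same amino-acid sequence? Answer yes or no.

no

Codon 1: TTT Phe / TTC Phe — synonymous.
Codon 2: TGT Cys / TGC Cys — synonymous.
Codon 3: AAT Asn / AAC Asn — synonymous.
Codon 4: TCA Ser / TCG Ser — synonymous.
Codon 5: GCT Ala / ACA Thr — nonsynonymous.
Codon 6: CCA Pro / CCA Pro — identical.
Codon 7: AAT Asn / CTG Leu — nonsynonymous.
Codon 8: TTC Phe / TTT Phe — synonymous.
Nonsynonymous differences: 2 → different protein.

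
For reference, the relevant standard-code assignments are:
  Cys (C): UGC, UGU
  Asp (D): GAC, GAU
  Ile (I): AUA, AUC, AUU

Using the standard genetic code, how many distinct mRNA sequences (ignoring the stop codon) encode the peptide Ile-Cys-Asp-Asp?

Ile: 3 codons.
Cys: 2 codons.
Asp: 2 codons.
Asp: 2 codons.
3 × 2 × 2 × 2 = 24.

24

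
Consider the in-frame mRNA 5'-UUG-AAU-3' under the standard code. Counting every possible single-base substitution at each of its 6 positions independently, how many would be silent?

Codon 1 (UUG, Leu): 2 synonymous substitutions.
Codon 2 (AAU, Asn): 1 synonymous substitution.
Total: 2 + 1 = 3.

3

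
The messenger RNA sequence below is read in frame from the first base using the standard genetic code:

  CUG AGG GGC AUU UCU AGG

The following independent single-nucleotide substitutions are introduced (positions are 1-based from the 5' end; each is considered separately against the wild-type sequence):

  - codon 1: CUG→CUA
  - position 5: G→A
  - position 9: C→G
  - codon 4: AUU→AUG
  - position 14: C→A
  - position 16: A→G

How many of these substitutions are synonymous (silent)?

2

Codon 1: CUG (Leu) → CUA (Leu) — synonymous.
Codon 2: AGG (Arg) → AAG (Lys) — missense.
Codon 3: GGC (Gly) → GGG (Gly) — synonymous.
Codon 4: AUU (Ile) → AUG (Met) — missense.
Codon 5: UCU (Ser) → UAU (Tyr) — missense.
Codon 6: AGG (Arg) → GGG (Gly) — missense.
Synonymous: 2 of 6.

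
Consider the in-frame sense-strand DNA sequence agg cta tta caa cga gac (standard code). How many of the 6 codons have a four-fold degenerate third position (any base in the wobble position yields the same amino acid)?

2

Codon 1 AGG (Arg): third position 2-fold.
Codon 2 CTA (Leu): third position 4-fold.
Codon 3 TTA (Leu): third position 2-fold.
Codon 4 CAA (Gln): third position 2-fold.
Codon 5 CGA (Arg): third position 4-fold.
Codon 6 GAC (Asp): third position 2-fold.
Four-fold degenerate third positions: 2.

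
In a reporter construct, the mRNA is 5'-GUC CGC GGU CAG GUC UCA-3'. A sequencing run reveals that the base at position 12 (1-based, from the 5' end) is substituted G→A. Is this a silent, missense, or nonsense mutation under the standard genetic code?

Position 12 falls in codon 4: CAG → Gln.
After the substitution the codon is CAA → Gln.
Both encode Gln, so the change is synonymous.

silent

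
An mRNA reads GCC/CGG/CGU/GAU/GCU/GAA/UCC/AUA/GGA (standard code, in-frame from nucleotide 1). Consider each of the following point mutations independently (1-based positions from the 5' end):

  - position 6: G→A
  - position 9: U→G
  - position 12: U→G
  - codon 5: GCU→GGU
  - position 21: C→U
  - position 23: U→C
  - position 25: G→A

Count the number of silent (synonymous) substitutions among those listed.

3

Codon 2: CGG (Arg) → CGA (Arg) — synonymous.
Codon 3: CGU (Arg) → CGG (Arg) — synonymous.
Codon 4: GAU (Asp) → GAG (Glu) — missense.
Codon 5: GCU (Ala) → GGU (Gly) — missense.
Codon 7: UCC (Ser) → UCU (Ser) — synonymous.
Codon 8: AUA (Ile) → ACA (Thr) — missense.
Codon 9: GGA (Gly) → AGA (Arg) — missense.
Synonymous: 3 of 7.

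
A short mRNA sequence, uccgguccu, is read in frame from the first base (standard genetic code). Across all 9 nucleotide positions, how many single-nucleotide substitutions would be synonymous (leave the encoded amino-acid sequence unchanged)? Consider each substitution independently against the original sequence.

9

Codon 1 (UCC, Ser): 3 synonymous substitutions.
Codon 2 (GGU, Gly): 3 synonymous substitutions.
Codon 3 (CCU, Pro): 3 synonymous substitutions.
Total: 3 + 3 + 3 = 9.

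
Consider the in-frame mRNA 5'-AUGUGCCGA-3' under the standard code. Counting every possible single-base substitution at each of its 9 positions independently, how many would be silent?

5

Codon 1 (AUG, Met): 0 synonymous substitutions.
Codon 2 (UGC, Cys): 1 synonymous substitution.
Codon 3 (CGA, Arg): 4 synonymous substitutions.
Total: 0 + 1 + 4 = 5.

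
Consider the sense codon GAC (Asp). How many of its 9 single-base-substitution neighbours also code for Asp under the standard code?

Position 1: none → 0 synonymous.
Position 2: none → 0 synonymous.
Position 3: GAU → 1 synonymous.
Total: 0 + 0 + 1 = 1.

1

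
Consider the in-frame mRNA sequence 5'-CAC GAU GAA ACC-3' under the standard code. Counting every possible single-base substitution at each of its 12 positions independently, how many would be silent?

Codon 1 (CAC, His): 1 synonymous substitution.
Codon 2 (GAU, Asp): 1 synonymous substitution.
Codon 3 (GAA, Glu): 1 synonymous substitution.
Codon 4 (ACC, Thr): 3 synonymous substitutions.
Total: 1 + 1 + 1 + 3 = 6.

6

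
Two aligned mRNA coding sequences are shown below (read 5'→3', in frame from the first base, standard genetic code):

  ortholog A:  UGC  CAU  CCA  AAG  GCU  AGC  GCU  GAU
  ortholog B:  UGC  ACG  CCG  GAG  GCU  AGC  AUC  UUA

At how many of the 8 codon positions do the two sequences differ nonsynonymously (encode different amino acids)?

4

Codon 1: UGC Cys / UGC Cys — identical.
Codon 2: CAU His / ACG Thr — nonsynonymous.
Codon 3: CCA Pro / CCG Pro — synonymous.
Codon 4: AAG Lys / GAG Glu — nonsynonymous.
Codon 5: GCU Ala / GCU Ala — identical.
Codon 6: AGC Ser / AGC Ser — identical.
Codon 7: GCU Ala / AUC Ile — nonsynonymous.
Codon 8: GAU Asp / UUA Leu — nonsynonymous.
Nonsynonymous differences: 4.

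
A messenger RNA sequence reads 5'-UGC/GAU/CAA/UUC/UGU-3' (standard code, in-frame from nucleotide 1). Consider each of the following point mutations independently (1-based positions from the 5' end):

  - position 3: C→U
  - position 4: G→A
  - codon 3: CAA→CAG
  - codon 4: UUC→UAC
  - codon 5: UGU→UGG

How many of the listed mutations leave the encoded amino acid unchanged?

2

Codon 1: UGC (Cys) → UGU (Cys) — synonymous.
Codon 2: GAU (Asp) → AAU (Asn) — missense.
Codon 3: CAA (Gln) → CAG (Gln) — synonymous.
Codon 4: UUC (Phe) → UAC (Tyr) — missense.
Codon 5: UGU (Cys) → UGG (Trp) — missense.
Synonymous: 2 of 5.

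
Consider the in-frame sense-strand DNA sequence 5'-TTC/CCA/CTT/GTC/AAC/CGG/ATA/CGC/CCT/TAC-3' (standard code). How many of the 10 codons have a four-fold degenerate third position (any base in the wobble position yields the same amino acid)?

Codon 1 TTC (Phe): third position 2-fold.
Codon 2 CCA (Pro): third position 4-fold.
Codon 3 CTT (Leu): third position 4-fold.
Codon 4 GTC (Val): third position 4-fold.
Codon 5 AAC (Asn): third position 2-fold.
Codon 6 CGG (Arg): third position 4-fold.
Codon 7 ATA (Ile): third position 3-fold.
Codon 8 CGC (Arg): third position 4-fold.
Codon 9 CCT (Pro): third position 4-fold.
Codon 10 TAC (Tyr): third position 2-fold.
Four-fold degenerate third positions: 6.

6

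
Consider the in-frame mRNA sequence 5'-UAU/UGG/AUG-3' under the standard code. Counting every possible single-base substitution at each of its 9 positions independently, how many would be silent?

1

Codon 1 (UAU, Tyr): 1 synonymous substitution.
Codon 2 (UGG, Trp): 0 synonymous substitutions.
Codon 3 (AUG, Met): 0 synonymous substitutions.
Total: 1 + 0 + 0 = 1.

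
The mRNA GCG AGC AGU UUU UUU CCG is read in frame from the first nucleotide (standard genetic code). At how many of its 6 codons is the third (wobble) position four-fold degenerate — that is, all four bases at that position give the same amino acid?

Codon 1 GCG (Ala): third position 4-fold.
Codon 2 AGC (Ser): third position 2-fold.
Codon 3 AGU (Ser): third position 2-fold.
Codon 4 UUU (Phe): third position 2-fold.
Codon 5 UUU (Phe): third position 2-fold.
Codon 6 CCG (Pro): third position 4-fold.
Four-fold degenerate third positions: 2.

2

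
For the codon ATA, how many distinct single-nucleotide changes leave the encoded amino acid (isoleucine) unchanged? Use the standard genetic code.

2

Position 1: none → 0 synonymous.
Position 2: none → 0 synonymous.
Position 3: ATT, ATC → 2 synonymous.
Total: 0 + 0 + 2 = 2.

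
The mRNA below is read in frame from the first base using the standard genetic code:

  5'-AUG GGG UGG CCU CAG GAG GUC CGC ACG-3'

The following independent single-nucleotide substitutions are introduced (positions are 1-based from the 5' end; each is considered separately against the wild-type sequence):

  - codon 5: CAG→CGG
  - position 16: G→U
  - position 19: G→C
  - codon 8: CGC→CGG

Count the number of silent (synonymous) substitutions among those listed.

Codon 5: CAG (Gln) → CGG (Arg) — missense.
Codon 6: GAG (Glu) → UAG (Stop) — nonsense.
Codon 7: GUC (Val) → CUC (Leu) — missense.
Codon 8: CGC (Arg) → CGG (Arg) — synonymous.
Synonymous: 1 of 4.

1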